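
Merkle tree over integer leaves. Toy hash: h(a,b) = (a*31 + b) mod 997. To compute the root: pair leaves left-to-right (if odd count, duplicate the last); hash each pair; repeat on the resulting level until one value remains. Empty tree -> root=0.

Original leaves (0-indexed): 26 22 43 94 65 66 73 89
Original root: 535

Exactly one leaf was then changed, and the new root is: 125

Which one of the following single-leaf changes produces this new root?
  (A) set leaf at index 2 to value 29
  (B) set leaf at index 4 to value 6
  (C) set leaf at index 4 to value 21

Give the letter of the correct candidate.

Answer: C

Derivation:
Original leaves: [26, 22, 43, 94, 65, 66, 73, 89]
Target new root: 125
Try each candidate change and compute the resulting root:
Candidate A: set leaf[2] = 29 -> leaves = [26, 22, 29, 94, 65, 66, 73, 89]
  L0: [26, 22, 29, 94, 65, 66, 73, 89]
  L1: h(26,22)=(26*31+22)%997=828 h(29,94)=(29*31+94)%997=993 h(65,66)=(65*31+66)%997=87 h(73,89)=(73*31+89)%997=358 -> [828, 993, 87, 358]
  L2: h(828,993)=(828*31+993)%997=739 h(87,358)=(87*31+358)%997=64 -> [739, 64]
  L3: h(739,64)=(739*31+64)%997=42 -> [42]
  root = 42 != target 125
Candidate B: set leaf[4] = 6 -> leaves = [26, 22, 43, 94, 6, 66, 73, 89]
  L0: [26, 22, 43, 94, 6, 66, 73, 89]
  L1: h(26,22)=(26*31+22)%997=828 h(43,94)=(43*31+94)%997=430 h(6,66)=(6*31+66)%997=252 h(73,89)=(73*31+89)%997=358 -> [828, 430, 252, 358]
  L2: h(828,430)=(828*31+430)%997=176 h(252,358)=(252*31+358)%997=194 -> [176, 194]
  L3: h(176,194)=(176*31+194)%997=665 -> [665]
  root = 665 != target 125
Candidate C: set leaf[4] = 21 -> leaves = [26, 22, 43, 94, 21, 66, 73, 89]
  L0: [26, 22, 43, 94, 21, 66, 73, 89]
  L1: h(26,22)=(26*31+22)%997=828 h(43,94)=(43*31+94)%997=430 h(21,66)=(21*31+66)%997=717 h(73,89)=(73*31+89)%997=358 -> [828, 430, 717, 358]
  L2: h(828,430)=(828*31+430)%997=176 h(717,358)=(717*31+358)%997=651 -> [176, 651]
  L3: h(176,651)=(176*31+651)%997=125 -> [125]
  root = 125 == target 125  ** MATCH **
Candidate C produces the target root.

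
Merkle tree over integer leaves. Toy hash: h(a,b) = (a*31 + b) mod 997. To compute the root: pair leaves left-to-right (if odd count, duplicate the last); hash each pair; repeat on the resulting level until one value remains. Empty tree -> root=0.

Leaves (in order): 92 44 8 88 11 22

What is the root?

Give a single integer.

Answer: 527

Derivation:
L0: [92, 44, 8, 88, 11, 22]
L1: h(92,44)=(92*31+44)%997=902 h(8,88)=(8*31+88)%997=336 h(11,22)=(11*31+22)%997=363 -> [902, 336, 363]
L2: h(902,336)=(902*31+336)%997=382 h(363,363)=(363*31+363)%997=649 -> [382, 649]
L3: h(382,649)=(382*31+649)%997=527 -> [527]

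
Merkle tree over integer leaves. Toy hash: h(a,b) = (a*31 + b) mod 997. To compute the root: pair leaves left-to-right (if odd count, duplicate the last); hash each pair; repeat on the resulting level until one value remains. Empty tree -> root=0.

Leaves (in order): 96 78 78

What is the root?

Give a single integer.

Answer: 461

Derivation:
L0: [96, 78, 78]
L1: h(96,78)=(96*31+78)%997=63 h(78,78)=(78*31+78)%997=502 -> [63, 502]
L2: h(63,502)=(63*31+502)%997=461 -> [461]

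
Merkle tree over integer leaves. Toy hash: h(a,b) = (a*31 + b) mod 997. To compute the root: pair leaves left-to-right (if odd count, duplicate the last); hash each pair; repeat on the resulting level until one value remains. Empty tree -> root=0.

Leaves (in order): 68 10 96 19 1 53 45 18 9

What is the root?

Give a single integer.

Answer: 754

Derivation:
L0: [68, 10, 96, 19, 1, 53, 45, 18, 9]
L1: h(68,10)=(68*31+10)%997=124 h(96,19)=(96*31+19)%997=4 h(1,53)=(1*31+53)%997=84 h(45,18)=(45*31+18)%997=416 h(9,9)=(9*31+9)%997=288 -> [124, 4, 84, 416, 288]
L2: h(124,4)=(124*31+4)%997=857 h(84,416)=(84*31+416)%997=29 h(288,288)=(288*31+288)%997=243 -> [857, 29, 243]
L3: h(857,29)=(857*31+29)%997=674 h(243,243)=(243*31+243)%997=797 -> [674, 797]
L4: h(674,797)=(674*31+797)%997=754 -> [754]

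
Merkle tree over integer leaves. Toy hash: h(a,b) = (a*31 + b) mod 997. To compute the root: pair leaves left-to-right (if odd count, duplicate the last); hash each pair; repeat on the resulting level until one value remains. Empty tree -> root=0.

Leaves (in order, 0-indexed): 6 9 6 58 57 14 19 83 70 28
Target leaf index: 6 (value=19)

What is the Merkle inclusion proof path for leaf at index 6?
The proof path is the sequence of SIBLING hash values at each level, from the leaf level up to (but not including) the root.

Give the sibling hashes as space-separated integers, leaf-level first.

Answer: 83 784 307 523

Derivation:
L0 (leaves): [6, 9, 6, 58, 57, 14, 19, 83, 70, 28], target index=6
L1: h(6,9)=(6*31+9)%997=195 [pair 0] h(6,58)=(6*31+58)%997=244 [pair 1] h(57,14)=(57*31+14)%997=784 [pair 2] h(19,83)=(19*31+83)%997=672 [pair 3] h(70,28)=(70*31+28)%997=204 [pair 4] -> [195, 244, 784, 672, 204]
  Sibling for proof at L0: 83
L2: h(195,244)=(195*31+244)%997=307 [pair 0] h(784,672)=(784*31+672)%997=51 [pair 1] h(204,204)=(204*31+204)%997=546 [pair 2] -> [307, 51, 546]
  Sibling for proof at L1: 784
L3: h(307,51)=(307*31+51)%997=595 [pair 0] h(546,546)=(546*31+546)%997=523 [pair 1] -> [595, 523]
  Sibling for proof at L2: 307
L4: h(595,523)=(595*31+523)%997=25 [pair 0] -> [25]
  Sibling for proof at L3: 523
Root: 25
Proof path (sibling hashes from leaf to root): [83, 784, 307, 523]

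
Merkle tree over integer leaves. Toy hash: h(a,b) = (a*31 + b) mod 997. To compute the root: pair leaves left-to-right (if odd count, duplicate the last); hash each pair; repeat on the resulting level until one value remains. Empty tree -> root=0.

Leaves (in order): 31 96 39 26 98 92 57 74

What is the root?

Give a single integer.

Answer: 401

Derivation:
L0: [31, 96, 39, 26, 98, 92, 57, 74]
L1: h(31,96)=(31*31+96)%997=60 h(39,26)=(39*31+26)%997=238 h(98,92)=(98*31+92)%997=139 h(57,74)=(57*31+74)%997=844 -> [60, 238, 139, 844]
L2: h(60,238)=(60*31+238)%997=104 h(139,844)=(139*31+844)%997=168 -> [104, 168]
L3: h(104,168)=(104*31+168)%997=401 -> [401]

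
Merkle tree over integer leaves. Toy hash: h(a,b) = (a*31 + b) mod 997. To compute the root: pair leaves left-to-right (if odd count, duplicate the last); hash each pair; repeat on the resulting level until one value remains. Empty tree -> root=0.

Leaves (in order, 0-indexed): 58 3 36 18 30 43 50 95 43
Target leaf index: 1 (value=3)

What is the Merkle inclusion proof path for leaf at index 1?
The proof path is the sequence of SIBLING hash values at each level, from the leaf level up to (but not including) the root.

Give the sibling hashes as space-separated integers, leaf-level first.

Answer: 58 137 901 263

Derivation:
L0 (leaves): [58, 3, 36, 18, 30, 43, 50, 95, 43], target index=1
L1: h(58,3)=(58*31+3)%997=804 [pair 0] h(36,18)=(36*31+18)%997=137 [pair 1] h(30,43)=(30*31+43)%997=973 [pair 2] h(50,95)=(50*31+95)%997=648 [pair 3] h(43,43)=(43*31+43)%997=379 [pair 4] -> [804, 137, 973, 648, 379]
  Sibling for proof at L0: 58
L2: h(804,137)=(804*31+137)%997=136 [pair 0] h(973,648)=(973*31+648)%997=901 [pair 1] h(379,379)=(379*31+379)%997=164 [pair 2] -> [136, 901, 164]
  Sibling for proof at L1: 137
L3: h(136,901)=(136*31+901)%997=132 [pair 0] h(164,164)=(164*31+164)%997=263 [pair 1] -> [132, 263]
  Sibling for proof at L2: 901
L4: h(132,263)=(132*31+263)%997=367 [pair 0] -> [367]
  Sibling for proof at L3: 263
Root: 367
Proof path (sibling hashes from leaf to root): [58, 137, 901, 263]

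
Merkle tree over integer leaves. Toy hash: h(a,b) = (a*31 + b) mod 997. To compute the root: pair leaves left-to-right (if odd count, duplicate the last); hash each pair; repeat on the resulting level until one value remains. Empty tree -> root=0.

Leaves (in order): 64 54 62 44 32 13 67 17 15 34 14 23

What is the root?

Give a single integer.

L0: [64, 54, 62, 44, 32, 13, 67, 17, 15, 34, 14, 23]
L1: h(64,54)=(64*31+54)%997=44 h(62,44)=(62*31+44)%997=969 h(32,13)=(32*31+13)%997=8 h(67,17)=(67*31+17)%997=100 h(15,34)=(15*31+34)%997=499 h(14,23)=(14*31+23)%997=457 -> [44, 969, 8, 100, 499, 457]
L2: h(44,969)=(44*31+969)%997=339 h(8,100)=(8*31+100)%997=348 h(499,457)=(499*31+457)%997=971 -> [339, 348, 971]
L3: h(339,348)=(339*31+348)%997=887 h(971,971)=(971*31+971)%997=165 -> [887, 165]
L4: h(887,165)=(887*31+165)%997=743 -> [743]

Answer: 743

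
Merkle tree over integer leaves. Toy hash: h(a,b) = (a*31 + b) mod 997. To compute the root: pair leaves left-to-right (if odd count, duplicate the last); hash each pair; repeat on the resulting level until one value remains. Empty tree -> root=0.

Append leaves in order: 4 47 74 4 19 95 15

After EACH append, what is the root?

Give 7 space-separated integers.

After append 4 (leaves=[4]):
  L0: [4]
  root=4
After append 47 (leaves=[4, 47]):
  L0: [4, 47]
  L1: h(4,47)=(4*31+47)%997=171 -> [171]
  root=171
After append 74 (leaves=[4, 47, 74]):
  L0: [4, 47, 74]
  L1: h(4,47)=(4*31+47)%997=171 h(74,74)=(74*31+74)%997=374 -> [171, 374]
  L2: h(171,374)=(171*31+374)%997=690 -> [690]
  root=690
After append 4 (leaves=[4, 47, 74, 4]):
  L0: [4, 47, 74, 4]
  L1: h(4,47)=(4*31+47)%997=171 h(74,4)=(74*31+4)%997=304 -> [171, 304]
  L2: h(171,304)=(171*31+304)%997=620 -> [620]
  root=620
After append 19 (leaves=[4, 47, 74, 4, 19]):
  L0: [4, 47, 74, 4, 19]
  L1: h(4,47)=(4*31+47)%997=171 h(74,4)=(74*31+4)%997=304 h(19,19)=(19*31+19)%997=608 -> [171, 304, 608]
  L2: h(171,304)=(171*31+304)%997=620 h(608,608)=(608*31+608)%997=513 -> [620, 513]
  L3: h(620,513)=(620*31+513)%997=790 -> [790]
  root=790
After append 95 (leaves=[4, 47, 74, 4, 19, 95]):
  L0: [4, 47, 74, 4, 19, 95]
  L1: h(4,47)=(4*31+47)%997=171 h(74,4)=(74*31+4)%997=304 h(19,95)=(19*31+95)%997=684 -> [171, 304, 684]
  L2: h(171,304)=(171*31+304)%997=620 h(684,684)=(684*31+684)%997=951 -> [620, 951]
  L3: h(620,951)=(620*31+951)%997=231 -> [231]
  root=231
After append 15 (leaves=[4, 47, 74, 4, 19, 95, 15]):
  L0: [4, 47, 74, 4, 19, 95, 15]
  L1: h(4,47)=(4*31+47)%997=171 h(74,4)=(74*31+4)%997=304 h(19,95)=(19*31+95)%997=684 h(15,15)=(15*31+15)%997=480 -> [171, 304, 684, 480]
  L2: h(171,304)=(171*31+304)%997=620 h(684,480)=(684*31+480)%997=747 -> [620, 747]
  L3: h(620,747)=(620*31+747)%997=27 -> [27]
  root=27

Answer: 4 171 690 620 790 231 27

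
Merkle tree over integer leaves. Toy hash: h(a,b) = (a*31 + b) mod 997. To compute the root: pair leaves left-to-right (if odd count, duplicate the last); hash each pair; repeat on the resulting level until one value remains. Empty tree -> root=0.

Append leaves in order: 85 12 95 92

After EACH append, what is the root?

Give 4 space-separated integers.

Answer: 85 653 352 349

Derivation:
After append 85 (leaves=[85]):
  L0: [85]
  root=85
After append 12 (leaves=[85, 12]):
  L0: [85, 12]
  L1: h(85,12)=(85*31+12)%997=653 -> [653]
  root=653
After append 95 (leaves=[85, 12, 95]):
  L0: [85, 12, 95]
  L1: h(85,12)=(85*31+12)%997=653 h(95,95)=(95*31+95)%997=49 -> [653, 49]
  L2: h(653,49)=(653*31+49)%997=352 -> [352]
  root=352
After append 92 (leaves=[85, 12, 95, 92]):
  L0: [85, 12, 95, 92]
  L1: h(85,12)=(85*31+12)%997=653 h(95,92)=(95*31+92)%997=46 -> [653, 46]
  L2: h(653,46)=(653*31+46)%997=349 -> [349]
  root=349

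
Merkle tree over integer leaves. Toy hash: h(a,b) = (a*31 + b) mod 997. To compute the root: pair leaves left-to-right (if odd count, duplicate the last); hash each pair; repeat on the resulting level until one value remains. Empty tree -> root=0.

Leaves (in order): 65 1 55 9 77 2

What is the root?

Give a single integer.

Answer: 177

Derivation:
L0: [65, 1, 55, 9, 77, 2]
L1: h(65,1)=(65*31+1)%997=22 h(55,9)=(55*31+9)%997=717 h(77,2)=(77*31+2)%997=395 -> [22, 717, 395]
L2: h(22,717)=(22*31+717)%997=402 h(395,395)=(395*31+395)%997=676 -> [402, 676]
L3: h(402,676)=(402*31+676)%997=177 -> [177]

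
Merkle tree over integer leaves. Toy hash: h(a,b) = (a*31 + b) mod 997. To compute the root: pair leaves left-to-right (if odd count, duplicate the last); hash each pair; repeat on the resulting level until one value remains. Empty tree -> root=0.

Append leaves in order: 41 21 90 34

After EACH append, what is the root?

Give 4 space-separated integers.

Answer: 41 295 61 5

Derivation:
After append 41 (leaves=[41]):
  L0: [41]
  root=41
After append 21 (leaves=[41, 21]):
  L0: [41, 21]
  L1: h(41,21)=(41*31+21)%997=295 -> [295]
  root=295
After append 90 (leaves=[41, 21, 90]):
  L0: [41, 21, 90]
  L1: h(41,21)=(41*31+21)%997=295 h(90,90)=(90*31+90)%997=886 -> [295, 886]
  L2: h(295,886)=(295*31+886)%997=61 -> [61]
  root=61
After append 34 (leaves=[41, 21, 90, 34]):
  L0: [41, 21, 90, 34]
  L1: h(41,21)=(41*31+21)%997=295 h(90,34)=(90*31+34)%997=830 -> [295, 830]
  L2: h(295,830)=(295*31+830)%997=5 -> [5]
  root=5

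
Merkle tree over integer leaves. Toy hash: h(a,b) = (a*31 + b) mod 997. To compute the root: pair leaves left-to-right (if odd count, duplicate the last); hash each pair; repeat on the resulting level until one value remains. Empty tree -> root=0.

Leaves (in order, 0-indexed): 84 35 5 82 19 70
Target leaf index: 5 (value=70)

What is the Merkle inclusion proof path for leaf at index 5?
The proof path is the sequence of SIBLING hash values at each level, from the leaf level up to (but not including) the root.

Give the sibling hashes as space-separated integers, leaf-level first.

Answer: 19 659 292

Derivation:
L0 (leaves): [84, 35, 5, 82, 19, 70], target index=5
L1: h(84,35)=(84*31+35)%997=645 [pair 0] h(5,82)=(5*31+82)%997=237 [pair 1] h(19,70)=(19*31+70)%997=659 [pair 2] -> [645, 237, 659]
  Sibling for proof at L0: 19
L2: h(645,237)=(645*31+237)%997=292 [pair 0] h(659,659)=(659*31+659)%997=151 [pair 1] -> [292, 151]
  Sibling for proof at L1: 659
L3: h(292,151)=(292*31+151)%997=230 [pair 0] -> [230]
  Sibling for proof at L2: 292
Root: 230
Proof path (sibling hashes from leaf to root): [19, 659, 292]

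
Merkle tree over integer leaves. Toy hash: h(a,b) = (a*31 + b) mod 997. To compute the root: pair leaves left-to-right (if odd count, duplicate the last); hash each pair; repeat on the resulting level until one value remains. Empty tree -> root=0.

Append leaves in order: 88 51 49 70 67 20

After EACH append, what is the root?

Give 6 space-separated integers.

After append 88 (leaves=[88]):
  L0: [88]
  root=88
After append 51 (leaves=[88, 51]):
  L0: [88, 51]
  L1: h(88,51)=(88*31+51)%997=785 -> [785]
  root=785
After append 49 (leaves=[88, 51, 49]):
  L0: [88, 51, 49]
  L1: h(88,51)=(88*31+51)%997=785 h(49,49)=(49*31+49)%997=571 -> [785, 571]
  L2: h(785,571)=(785*31+571)%997=978 -> [978]
  root=978
After append 70 (leaves=[88, 51, 49, 70]):
  L0: [88, 51, 49, 70]
  L1: h(88,51)=(88*31+51)%997=785 h(49,70)=(49*31+70)%997=592 -> [785, 592]
  L2: h(785,592)=(785*31+592)%997=2 -> [2]
  root=2
After append 67 (leaves=[88, 51, 49, 70, 67]):
  L0: [88, 51, 49, 70, 67]
  L1: h(88,51)=(88*31+51)%997=785 h(49,70)=(49*31+70)%997=592 h(67,67)=(67*31+67)%997=150 -> [785, 592, 150]
  L2: h(785,592)=(785*31+592)%997=2 h(150,150)=(150*31+150)%997=812 -> [2, 812]
  L3: h(2,812)=(2*31+812)%997=874 -> [874]
  root=874
After append 20 (leaves=[88, 51, 49, 70, 67, 20]):
  L0: [88, 51, 49, 70, 67, 20]
  L1: h(88,51)=(88*31+51)%997=785 h(49,70)=(49*31+70)%997=592 h(67,20)=(67*31+20)%997=103 -> [785, 592, 103]
  L2: h(785,592)=(785*31+592)%997=2 h(103,103)=(103*31+103)%997=305 -> [2, 305]
  L3: h(2,305)=(2*31+305)%997=367 -> [367]
  root=367

Answer: 88 785 978 2 874 367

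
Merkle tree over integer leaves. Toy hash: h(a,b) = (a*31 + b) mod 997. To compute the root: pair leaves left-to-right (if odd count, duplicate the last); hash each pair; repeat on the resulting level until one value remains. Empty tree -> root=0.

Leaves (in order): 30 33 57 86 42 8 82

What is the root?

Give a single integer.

L0: [30, 33, 57, 86, 42, 8, 82]
L1: h(30,33)=(30*31+33)%997=963 h(57,86)=(57*31+86)%997=856 h(42,8)=(42*31+8)%997=313 h(82,82)=(82*31+82)%997=630 -> [963, 856, 313, 630]
L2: h(963,856)=(963*31+856)%997=799 h(313,630)=(313*31+630)%997=363 -> [799, 363]
L3: h(799,363)=(799*31+363)%997=207 -> [207]

Answer: 207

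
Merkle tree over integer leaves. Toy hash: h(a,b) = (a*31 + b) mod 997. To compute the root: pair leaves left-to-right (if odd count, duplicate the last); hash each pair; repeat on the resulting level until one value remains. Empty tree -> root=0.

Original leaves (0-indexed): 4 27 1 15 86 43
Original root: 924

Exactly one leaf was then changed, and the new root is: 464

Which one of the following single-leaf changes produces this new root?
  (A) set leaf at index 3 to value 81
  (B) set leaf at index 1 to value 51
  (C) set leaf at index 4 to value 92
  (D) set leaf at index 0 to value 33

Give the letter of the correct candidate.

Answer: D

Derivation:
Original leaves: [4, 27, 1, 15, 86, 43]
Target new root: 464
Try each candidate change and compute the resulting root:
Candidate A: set leaf[3] = 81 -> leaves = [4, 27, 1, 81, 86, 43]
  L0: [4, 27, 1, 81, 86, 43]
  L1: h(4,27)=(4*31+27)%997=151 h(1,81)=(1*31+81)%997=112 h(86,43)=(86*31+43)%997=715 -> [151, 112, 715]
  L2: h(151,112)=(151*31+112)%997=805 h(715,715)=(715*31+715)%997=946 -> [805, 946]
  L3: h(805,946)=(805*31+946)%997=976 -> [976]
  root = 976 != target 464
Candidate B: set leaf[1] = 51 -> leaves = [4, 51, 1, 15, 86, 43]
  L0: [4, 51, 1, 15, 86, 43]
  L1: h(4,51)=(4*31+51)%997=175 h(1,15)=(1*31+15)%997=46 h(86,43)=(86*31+43)%997=715 -> [175, 46, 715]
  L2: h(175,46)=(175*31+46)%997=486 h(715,715)=(715*31+715)%997=946 -> [486, 946]
  L3: h(486,946)=(486*31+946)%997=60 -> [60]
  root = 60 != target 464
Candidate C: set leaf[4] = 92 -> leaves = [4, 27, 1, 15, 92, 43]
  L0: [4, 27, 1, 15, 92, 43]
  L1: h(4,27)=(4*31+27)%997=151 h(1,15)=(1*31+15)%997=46 h(92,43)=(92*31+43)%997=901 -> [151, 46, 901]
  L2: h(151,46)=(151*31+46)%997=739 h(901,901)=(901*31+901)%997=916 -> [739, 916]
  L3: h(739,916)=(739*31+916)%997=894 -> [894]
  root = 894 != target 464
Candidate D: set leaf[0] = 33 -> leaves = [33, 27, 1, 15, 86, 43]
  L0: [33, 27, 1, 15, 86, 43]
  L1: h(33,27)=(33*31+27)%997=53 h(1,15)=(1*31+15)%997=46 h(86,43)=(86*31+43)%997=715 -> [53, 46, 715]
  L2: h(53,46)=(53*31+46)%997=692 h(715,715)=(715*31+715)%997=946 -> [692, 946]
  L3: h(692,946)=(692*31+946)%997=464 -> [464]
  root = 464 == target 464  ** MATCH **
Candidate D produces the target root.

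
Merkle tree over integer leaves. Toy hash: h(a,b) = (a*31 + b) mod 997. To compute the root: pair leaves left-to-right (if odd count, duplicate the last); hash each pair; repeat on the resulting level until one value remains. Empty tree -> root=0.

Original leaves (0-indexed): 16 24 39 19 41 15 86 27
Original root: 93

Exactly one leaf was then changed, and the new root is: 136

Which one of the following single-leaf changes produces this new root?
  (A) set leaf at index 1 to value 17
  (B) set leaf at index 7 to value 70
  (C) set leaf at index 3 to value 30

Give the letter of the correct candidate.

Answer: B

Derivation:
Original leaves: [16, 24, 39, 19, 41, 15, 86, 27]
Target new root: 136
Try each candidate change and compute the resulting root:
Candidate A: set leaf[1] = 17 -> leaves = [16, 17, 39, 19, 41, 15, 86, 27]
  L0: [16, 17, 39, 19, 41, 15, 86, 27]
  L1: h(16,17)=(16*31+17)%997=513 h(39,19)=(39*31+19)%997=231 h(41,15)=(41*31+15)%997=289 h(86,27)=(86*31+27)%997=699 -> [513, 231, 289, 699]
  L2: h(513,231)=(513*31+231)%997=182 h(289,699)=(289*31+699)%997=685 -> [182, 685]
  L3: h(182,685)=(182*31+685)%997=345 -> [345]
  root = 345 != target 136
Candidate B: set leaf[7] = 70 -> leaves = [16, 24, 39, 19, 41, 15, 86, 70]
  L0: [16, 24, 39, 19, 41, 15, 86, 70]
  L1: h(16,24)=(16*31+24)%997=520 h(39,19)=(39*31+19)%997=231 h(41,15)=(41*31+15)%997=289 h(86,70)=(86*31+70)%997=742 -> [520, 231, 289, 742]
  L2: h(520,231)=(520*31+231)%997=399 h(289,742)=(289*31+742)%997=728 -> [399, 728]
  L3: h(399,728)=(399*31+728)%997=136 -> [136]
  root = 136 == target 136  ** MATCH **
Candidate C: set leaf[3] = 30 -> leaves = [16, 24, 39, 30, 41, 15, 86, 27]
  L0: [16, 24, 39, 30, 41, 15, 86, 27]
  L1: h(16,24)=(16*31+24)%997=520 h(39,30)=(39*31+30)%997=242 h(41,15)=(41*31+15)%997=289 h(86,27)=(86*31+27)%997=699 -> [520, 242, 289, 699]
  L2: h(520,242)=(520*31+242)%997=410 h(289,699)=(289*31+699)%997=685 -> [410, 685]
  L3: h(410,685)=(410*31+685)%997=434 -> [434]
  root = 434 != target 136
Candidate B produces the target root.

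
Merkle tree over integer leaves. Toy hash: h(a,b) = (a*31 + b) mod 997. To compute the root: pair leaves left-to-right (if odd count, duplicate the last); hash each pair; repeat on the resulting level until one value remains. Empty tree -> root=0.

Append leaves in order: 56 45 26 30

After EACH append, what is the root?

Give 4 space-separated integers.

After append 56 (leaves=[56]):
  L0: [56]
  root=56
After append 45 (leaves=[56, 45]):
  L0: [56, 45]
  L1: h(56,45)=(56*31+45)%997=784 -> [784]
  root=784
After append 26 (leaves=[56, 45, 26]):
  L0: [56, 45, 26]
  L1: h(56,45)=(56*31+45)%997=784 h(26,26)=(26*31+26)%997=832 -> [784, 832]
  L2: h(784,832)=(784*31+832)%997=211 -> [211]
  root=211
After append 30 (leaves=[56, 45, 26, 30]):
  L0: [56, 45, 26, 30]
  L1: h(56,45)=(56*31+45)%997=784 h(26,30)=(26*31+30)%997=836 -> [784, 836]
  L2: h(784,836)=(784*31+836)%997=215 -> [215]
  root=215

Answer: 56 784 211 215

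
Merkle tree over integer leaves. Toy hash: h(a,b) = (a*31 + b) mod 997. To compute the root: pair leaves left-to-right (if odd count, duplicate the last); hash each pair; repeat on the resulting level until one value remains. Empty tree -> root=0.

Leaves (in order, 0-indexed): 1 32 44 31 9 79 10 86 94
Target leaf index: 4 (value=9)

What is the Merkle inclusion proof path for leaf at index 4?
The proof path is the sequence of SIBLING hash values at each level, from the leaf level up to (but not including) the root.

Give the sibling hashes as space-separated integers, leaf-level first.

Answer: 79 396 357 459

Derivation:
L0 (leaves): [1, 32, 44, 31, 9, 79, 10, 86, 94], target index=4
L1: h(1,32)=(1*31+32)%997=63 [pair 0] h(44,31)=(44*31+31)%997=398 [pair 1] h(9,79)=(9*31+79)%997=358 [pair 2] h(10,86)=(10*31+86)%997=396 [pair 3] h(94,94)=(94*31+94)%997=17 [pair 4] -> [63, 398, 358, 396, 17]
  Sibling for proof at L0: 79
L2: h(63,398)=(63*31+398)%997=357 [pair 0] h(358,396)=(358*31+396)%997=527 [pair 1] h(17,17)=(17*31+17)%997=544 [pair 2] -> [357, 527, 544]
  Sibling for proof at L1: 396
L3: h(357,527)=(357*31+527)%997=627 [pair 0] h(544,544)=(544*31+544)%997=459 [pair 1] -> [627, 459]
  Sibling for proof at L2: 357
L4: h(627,459)=(627*31+459)%997=953 [pair 0] -> [953]
  Sibling for proof at L3: 459
Root: 953
Proof path (sibling hashes from leaf to root): [79, 396, 357, 459]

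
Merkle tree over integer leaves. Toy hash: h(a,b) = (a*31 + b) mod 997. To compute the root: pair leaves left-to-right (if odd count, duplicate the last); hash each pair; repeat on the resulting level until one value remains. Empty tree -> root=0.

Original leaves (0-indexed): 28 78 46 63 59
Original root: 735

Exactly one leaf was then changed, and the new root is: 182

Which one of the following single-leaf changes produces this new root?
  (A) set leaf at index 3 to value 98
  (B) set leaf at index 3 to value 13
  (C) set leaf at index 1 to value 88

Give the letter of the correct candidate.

Answer: B

Derivation:
Original leaves: [28, 78, 46, 63, 59]
Target new root: 182
Try each candidate change and compute the resulting root:
Candidate A: set leaf[3] = 98 -> leaves = [28, 78, 46, 98, 59]
  L0: [28, 78, 46, 98, 59]
  L1: h(28,78)=(28*31+78)%997=946 h(46,98)=(46*31+98)%997=527 h(59,59)=(59*31+59)%997=891 -> [946, 527, 891]
  L2: h(946,527)=(946*31+527)%997=940 h(891,891)=(891*31+891)%997=596 -> [940, 596]
  L3: h(940,596)=(940*31+596)%997=823 -> [823]
  root = 823 != target 182
Candidate B: set leaf[3] = 13 -> leaves = [28, 78, 46, 13, 59]
  L0: [28, 78, 46, 13, 59]
  L1: h(28,78)=(28*31+78)%997=946 h(46,13)=(46*31+13)%997=442 h(59,59)=(59*31+59)%997=891 -> [946, 442, 891]
  L2: h(946,442)=(946*31+442)%997=855 h(891,891)=(891*31+891)%997=596 -> [855, 596]
  L3: h(855,596)=(855*31+596)%997=182 -> [182]
  root = 182 == target 182  ** MATCH **
Candidate C: set leaf[1] = 88 -> leaves = [28, 88, 46, 63, 59]
  L0: [28, 88, 46, 63, 59]
  L1: h(28,88)=(28*31+88)%997=956 h(46,63)=(46*31+63)%997=492 h(59,59)=(59*31+59)%997=891 -> [956, 492, 891]
  L2: h(956,492)=(956*31+492)%997=218 h(891,891)=(891*31+891)%997=596 -> [218, 596]
  L3: h(218,596)=(218*31+596)%997=375 -> [375]
  root = 375 != target 182
Candidate B produces the target root.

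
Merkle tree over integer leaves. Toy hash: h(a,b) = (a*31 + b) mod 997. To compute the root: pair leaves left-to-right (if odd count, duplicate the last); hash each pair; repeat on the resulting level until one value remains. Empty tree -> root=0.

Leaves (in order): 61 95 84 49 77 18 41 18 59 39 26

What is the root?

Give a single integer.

Answer: 732

Derivation:
L0: [61, 95, 84, 49, 77, 18, 41, 18, 59, 39, 26]
L1: h(61,95)=(61*31+95)%997=989 h(84,49)=(84*31+49)%997=659 h(77,18)=(77*31+18)%997=411 h(41,18)=(41*31+18)%997=292 h(59,39)=(59*31+39)%997=871 h(26,26)=(26*31+26)%997=832 -> [989, 659, 411, 292, 871, 832]
L2: h(989,659)=(989*31+659)%997=411 h(411,292)=(411*31+292)%997=72 h(871,832)=(871*31+832)%997=914 -> [411, 72, 914]
L3: h(411,72)=(411*31+72)%997=849 h(914,914)=(914*31+914)%997=335 -> [849, 335]
L4: h(849,335)=(849*31+335)%997=732 -> [732]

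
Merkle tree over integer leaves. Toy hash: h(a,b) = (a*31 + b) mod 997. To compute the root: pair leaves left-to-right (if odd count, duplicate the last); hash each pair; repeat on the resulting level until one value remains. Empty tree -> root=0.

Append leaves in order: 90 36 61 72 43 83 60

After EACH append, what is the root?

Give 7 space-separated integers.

After append 90 (leaves=[90]):
  L0: [90]
  root=90
After append 36 (leaves=[90, 36]):
  L0: [90, 36]
  L1: h(90,36)=(90*31+36)%997=832 -> [832]
  root=832
After append 61 (leaves=[90, 36, 61]):
  L0: [90, 36, 61]
  L1: h(90,36)=(90*31+36)%997=832 h(61,61)=(61*31+61)%997=955 -> [832, 955]
  L2: h(832,955)=(832*31+955)%997=825 -> [825]
  root=825
After append 72 (leaves=[90, 36, 61, 72]):
  L0: [90, 36, 61, 72]
  L1: h(90,36)=(90*31+36)%997=832 h(61,72)=(61*31+72)%997=966 -> [832, 966]
  L2: h(832,966)=(832*31+966)%997=836 -> [836]
  root=836
After append 43 (leaves=[90, 36, 61, 72, 43]):
  L0: [90, 36, 61, 72, 43]
  L1: h(90,36)=(90*31+36)%997=832 h(61,72)=(61*31+72)%997=966 h(43,43)=(43*31+43)%997=379 -> [832, 966, 379]
  L2: h(832,966)=(832*31+966)%997=836 h(379,379)=(379*31+379)%997=164 -> [836, 164]
  L3: h(836,164)=(836*31+164)%997=158 -> [158]
  root=158
After append 83 (leaves=[90, 36, 61, 72, 43, 83]):
  L0: [90, 36, 61, 72, 43, 83]
  L1: h(90,36)=(90*31+36)%997=832 h(61,72)=(61*31+72)%997=966 h(43,83)=(43*31+83)%997=419 -> [832, 966, 419]
  L2: h(832,966)=(832*31+966)%997=836 h(419,419)=(419*31+419)%997=447 -> [836, 447]
  L3: h(836,447)=(836*31+447)%997=441 -> [441]
  root=441
After append 60 (leaves=[90, 36, 61, 72, 43, 83, 60]):
  L0: [90, 36, 61, 72, 43, 83, 60]
  L1: h(90,36)=(90*31+36)%997=832 h(61,72)=(61*31+72)%997=966 h(43,83)=(43*31+83)%997=419 h(60,60)=(60*31+60)%997=923 -> [832, 966, 419, 923]
  L2: h(832,966)=(832*31+966)%997=836 h(419,923)=(419*31+923)%997=951 -> [836, 951]
  L3: h(836,951)=(836*31+951)%997=945 -> [945]
  root=945

Answer: 90 832 825 836 158 441 945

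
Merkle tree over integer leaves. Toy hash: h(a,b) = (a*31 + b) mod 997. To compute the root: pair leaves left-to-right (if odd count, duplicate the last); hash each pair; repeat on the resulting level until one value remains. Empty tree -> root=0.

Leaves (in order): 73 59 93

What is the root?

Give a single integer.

Answer: 183

Derivation:
L0: [73, 59, 93]
L1: h(73,59)=(73*31+59)%997=328 h(93,93)=(93*31+93)%997=982 -> [328, 982]
L2: h(328,982)=(328*31+982)%997=183 -> [183]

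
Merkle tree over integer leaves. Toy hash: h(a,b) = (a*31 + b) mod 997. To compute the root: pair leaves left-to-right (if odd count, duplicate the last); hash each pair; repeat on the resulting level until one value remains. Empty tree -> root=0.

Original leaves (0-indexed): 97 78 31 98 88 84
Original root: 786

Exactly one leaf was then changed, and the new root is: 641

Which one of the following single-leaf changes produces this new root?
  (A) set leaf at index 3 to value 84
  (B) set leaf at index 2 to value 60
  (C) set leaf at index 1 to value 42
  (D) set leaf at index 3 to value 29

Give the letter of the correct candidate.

Original leaves: [97, 78, 31, 98, 88, 84]
Target new root: 641
Try each candidate change and compute the resulting root:
Candidate A: set leaf[3] = 84 -> leaves = [97, 78, 31, 84, 88, 84]
  L0: [97, 78, 31, 84, 88, 84]
  L1: h(97,78)=(97*31+78)%997=94 h(31,84)=(31*31+84)%997=48 h(88,84)=(88*31+84)%997=818 -> [94, 48, 818]
  L2: h(94,48)=(94*31+48)%997=968 h(818,818)=(818*31+818)%997=254 -> [968, 254]
  L3: h(968,254)=(968*31+254)%997=352 -> [352]
  root = 352 != target 641
Candidate B: set leaf[2] = 60 -> leaves = [97, 78, 60, 98, 88, 84]
  L0: [97, 78, 60, 98, 88, 84]
  L1: h(97,78)=(97*31+78)%997=94 h(60,98)=(60*31+98)%997=961 h(88,84)=(88*31+84)%997=818 -> [94, 961, 818]
  L2: h(94,961)=(94*31+961)%997=884 h(818,818)=(818*31+818)%997=254 -> [884, 254]
  L3: h(884,254)=(884*31+254)%997=739 -> [739]
  root = 739 != target 641
Candidate C: set leaf[1] = 42 -> leaves = [97, 42, 31, 98, 88, 84]
  L0: [97, 42, 31, 98, 88, 84]
  L1: h(97,42)=(97*31+42)%997=58 h(31,98)=(31*31+98)%997=62 h(88,84)=(88*31+84)%997=818 -> [58, 62, 818]
  L2: h(58,62)=(58*31+62)%997=863 h(818,818)=(818*31+818)%997=254 -> [863, 254]
  L3: h(863,254)=(863*31+254)%997=88 -> [88]
  root = 88 != target 641
Candidate D: set leaf[3] = 29 -> leaves = [97, 78, 31, 29, 88, 84]
  L0: [97, 78, 31, 29, 88, 84]
  L1: h(97,78)=(97*31+78)%997=94 h(31,29)=(31*31+29)%997=990 h(88,84)=(88*31+84)%997=818 -> [94, 990, 818]
  L2: h(94,990)=(94*31+990)%997=913 h(818,818)=(818*31+818)%997=254 -> [913, 254]
  L3: h(913,254)=(913*31+254)%997=641 -> [641]
  root = 641 == target 641  ** MATCH **
Candidate D produces the target root.

Answer: D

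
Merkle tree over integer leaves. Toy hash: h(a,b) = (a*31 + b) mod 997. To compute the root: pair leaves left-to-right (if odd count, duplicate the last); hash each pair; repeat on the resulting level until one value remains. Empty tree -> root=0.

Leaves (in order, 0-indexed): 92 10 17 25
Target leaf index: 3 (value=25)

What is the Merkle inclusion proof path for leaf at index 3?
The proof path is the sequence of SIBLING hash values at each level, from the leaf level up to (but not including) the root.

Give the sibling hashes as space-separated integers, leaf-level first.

L0 (leaves): [92, 10, 17, 25], target index=3
L1: h(92,10)=(92*31+10)%997=868 [pair 0] h(17,25)=(17*31+25)%997=552 [pair 1] -> [868, 552]
  Sibling for proof at L0: 17
L2: h(868,552)=(868*31+552)%997=541 [pair 0] -> [541]
  Sibling for proof at L1: 868
Root: 541
Proof path (sibling hashes from leaf to root): [17, 868]

Answer: 17 868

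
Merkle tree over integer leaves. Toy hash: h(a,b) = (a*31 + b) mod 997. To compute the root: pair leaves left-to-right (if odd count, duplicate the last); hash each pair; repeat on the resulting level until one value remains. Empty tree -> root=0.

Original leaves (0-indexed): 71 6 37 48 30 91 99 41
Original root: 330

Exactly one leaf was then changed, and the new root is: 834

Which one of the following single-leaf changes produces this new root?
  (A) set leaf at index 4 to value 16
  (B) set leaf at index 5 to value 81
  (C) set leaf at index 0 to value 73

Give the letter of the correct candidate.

Original leaves: [71, 6, 37, 48, 30, 91, 99, 41]
Target new root: 834
Try each candidate change and compute the resulting root:
Candidate A: set leaf[4] = 16 -> leaves = [71, 6, 37, 48, 16, 91, 99, 41]
  L0: [71, 6, 37, 48, 16, 91, 99, 41]
  L1: h(71,6)=(71*31+6)%997=213 h(37,48)=(37*31+48)%997=198 h(16,91)=(16*31+91)%997=587 h(99,41)=(99*31+41)%997=119 -> [213, 198, 587, 119]
  L2: h(213,198)=(213*31+198)%997=819 h(587,119)=(587*31+119)%997=370 -> [819, 370]
  L3: h(819,370)=(819*31+370)%997=834 -> [834]
  root = 834 == target 834  ** MATCH **
Candidate B: set leaf[5] = 81 -> leaves = [71, 6, 37, 48, 30, 81, 99, 41]
  L0: [71, 6, 37, 48, 30, 81, 99, 41]
  L1: h(71,6)=(71*31+6)%997=213 h(37,48)=(37*31+48)%997=198 h(30,81)=(30*31+81)%997=14 h(99,41)=(99*31+41)%997=119 -> [213, 198, 14, 119]
  L2: h(213,198)=(213*31+198)%997=819 h(14,119)=(14*31+119)%997=553 -> [819, 553]
  L3: h(819,553)=(819*31+553)%997=20 -> [20]
  root = 20 != target 834
Candidate C: set leaf[0] = 73 -> leaves = [73, 6, 37, 48, 30, 91, 99, 41]
  L0: [73, 6, 37, 48, 30, 91, 99, 41]
  L1: h(73,6)=(73*31+6)%997=275 h(37,48)=(37*31+48)%997=198 h(30,91)=(30*31+91)%997=24 h(99,41)=(99*31+41)%997=119 -> [275, 198, 24, 119]
  L2: h(275,198)=(275*31+198)%997=747 h(24,119)=(24*31+119)%997=863 -> [747, 863]
  L3: h(747,863)=(747*31+863)%997=92 -> [92]
  root = 92 != target 834
Candidate A produces the target root.

Answer: A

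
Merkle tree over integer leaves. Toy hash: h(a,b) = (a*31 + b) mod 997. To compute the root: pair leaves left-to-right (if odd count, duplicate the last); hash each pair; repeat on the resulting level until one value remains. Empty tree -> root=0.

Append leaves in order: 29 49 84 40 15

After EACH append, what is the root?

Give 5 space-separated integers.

Answer: 29 948 172 128 385

Derivation:
After append 29 (leaves=[29]):
  L0: [29]
  root=29
After append 49 (leaves=[29, 49]):
  L0: [29, 49]
  L1: h(29,49)=(29*31+49)%997=948 -> [948]
  root=948
After append 84 (leaves=[29, 49, 84]):
  L0: [29, 49, 84]
  L1: h(29,49)=(29*31+49)%997=948 h(84,84)=(84*31+84)%997=694 -> [948, 694]
  L2: h(948,694)=(948*31+694)%997=172 -> [172]
  root=172
After append 40 (leaves=[29, 49, 84, 40]):
  L0: [29, 49, 84, 40]
  L1: h(29,49)=(29*31+49)%997=948 h(84,40)=(84*31+40)%997=650 -> [948, 650]
  L2: h(948,650)=(948*31+650)%997=128 -> [128]
  root=128
After append 15 (leaves=[29, 49, 84, 40, 15]):
  L0: [29, 49, 84, 40, 15]
  L1: h(29,49)=(29*31+49)%997=948 h(84,40)=(84*31+40)%997=650 h(15,15)=(15*31+15)%997=480 -> [948, 650, 480]
  L2: h(948,650)=(948*31+650)%997=128 h(480,480)=(480*31+480)%997=405 -> [128, 405]
  L3: h(128,405)=(128*31+405)%997=385 -> [385]
  root=385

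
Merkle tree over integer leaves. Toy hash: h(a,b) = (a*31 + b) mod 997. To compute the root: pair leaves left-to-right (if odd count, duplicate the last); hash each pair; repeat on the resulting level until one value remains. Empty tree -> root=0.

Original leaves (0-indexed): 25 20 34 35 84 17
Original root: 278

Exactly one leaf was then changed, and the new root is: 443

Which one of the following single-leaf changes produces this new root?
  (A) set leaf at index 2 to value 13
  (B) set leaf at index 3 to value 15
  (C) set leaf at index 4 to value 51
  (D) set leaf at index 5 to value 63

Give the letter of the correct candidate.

Original leaves: [25, 20, 34, 35, 84, 17]
Target new root: 443
Try each candidate change and compute the resulting root:
Candidate A: set leaf[2] = 13 -> leaves = [25, 20, 13, 35, 84, 17]
  L0: [25, 20, 13, 35, 84, 17]
  L1: h(25,20)=(25*31+20)%997=795 h(13,35)=(13*31+35)%997=438 h(84,17)=(84*31+17)%997=627 -> [795, 438, 627]
  L2: h(795,438)=(795*31+438)%997=158 h(627,627)=(627*31+627)%997=124 -> [158, 124]
  L3: h(158,124)=(158*31+124)%997=37 -> [37]
  root = 37 != target 443
Candidate B: set leaf[3] = 15 -> leaves = [25, 20, 34, 15, 84, 17]
  L0: [25, 20, 34, 15, 84, 17]
  L1: h(25,20)=(25*31+20)%997=795 h(34,15)=(34*31+15)%997=72 h(84,17)=(84*31+17)%997=627 -> [795, 72, 627]
  L2: h(795,72)=(795*31+72)%997=789 h(627,627)=(627*31+627)%997=124 -> [789, 124]
  L3: h(789,124)=(789*31+124)%997=655 -> [655]
  root = 655 != target 443
Candidate C: set leaf[4] = 51 -> leaves = [25, 20, 34, 35, 51, 17]
  L0: [25, 20, 34, 35, 51, 17]
  L1: h(25,20)=(25*31+20)%997=795 h(34,35)=(34*31+35)%997=92 h(51,17)=(51*31+17)%997=601 -> [795, 92, 601]
  L2: h(795,92)=(795*31+92)%997=809 h(601,601)=(601*31+601)%997=289 -> [809, 289]
  L3: h(809,289)=(809*31+289)%997=443 -> [443]
  root = 443 == target 443  ** MATCH **
Candidate D: set leaf[5] = 63 -> leaves = [25, 20, 34, 35, 84, 63]
  L0: [25, 20, 34, 35, 84, 63]
  L1: h(25,20)=(25*31+20)%997=795 h(34,35)=(34*31+35)%997=92 h(84,63)=(84*31+63)%997=673 -> [795, 92, 673]
  L2: h(795,92)=(795*31+92)%997=809 h(673,673)=(673*31+673)%997=599 -> [809, 599]
  L3: h(809,599)=(809*31+599)%997=753 -> [753]
  root = 753 != target 443
Candidate C produces the target root.

Answer: C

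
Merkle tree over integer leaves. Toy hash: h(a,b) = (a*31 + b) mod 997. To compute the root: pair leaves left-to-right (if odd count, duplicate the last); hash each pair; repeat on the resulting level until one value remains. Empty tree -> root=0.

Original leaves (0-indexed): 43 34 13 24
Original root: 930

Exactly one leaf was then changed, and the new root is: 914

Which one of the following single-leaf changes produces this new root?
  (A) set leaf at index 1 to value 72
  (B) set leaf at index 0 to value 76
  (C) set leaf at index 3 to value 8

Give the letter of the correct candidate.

Original leaves: [43, 34, 13, 24]
Target new root: 914
Try each candidate change and compute the resulting root:
Candidate A: set leaf[1] = 72 -> leaves = [43, 72, 13, 24]
  L0: [43, 72, 13, 24]
  L1: h(43,72)=(43*31+72)%997=408 h(13,24)=(13*31+24)%997=427 -> [408, 427]
  L2: h(408,427)=(408*31+427)%997=114 -> [114]
  root = 114 != target 914
Candidate B: set leaf[0] = 76 -> leaves = [76, 34, 13, 24]
  L0: [76, 34, 13, 24]
  L1: h(76,34)=(76*31+34)%997=396 h(13,24)=(13*31+24)%997=427 -> [396, 427]
  L2: h(396,427)=(396*31+427)%997=739 -> [739]
  root = 739 != target 914
Candidate C: set leaf[3] = 8 -> leaves = [43, 34, 13, 8]
  L0: [43, 34, 13, 8]
  L1: h(43,34)=(43*31+34)%997=370 h(13,8)=(13*31+8)%997=411 -> [370, 411]
  L2: h(370,411)=(370*31+411)%997=914 -> [914]
  root = 914 == target 914  ** MATCH **
Candidate C produces the target root.

Answer: C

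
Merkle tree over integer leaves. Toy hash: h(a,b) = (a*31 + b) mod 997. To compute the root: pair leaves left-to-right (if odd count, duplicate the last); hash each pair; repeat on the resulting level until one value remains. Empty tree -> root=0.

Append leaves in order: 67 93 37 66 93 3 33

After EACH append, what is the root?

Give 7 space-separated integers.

After append 67 (leaves=[67]):
  L0: [67]
  root=67
After append 93 (leaves=[67, 93]):
  L0: [67, 93]
  L1: h(67,93)=(67*31+93)%997=176 -> [176]
  root=176
After append 37 (leaves=[67, 93, 37]):
  L0: [67, 93, 37]
  L1: h(67,93)=(67*31+93)%997=176 h(37,37)=(37*31+37)%997=187 -> [176, 187]
  L2: h(176,187)=(176*31+187)%997=658 -> [658]
  root=658
After append 66 (leaves=[67, 93, 37, 66]):
  L0: [67, 93, 37, 66]
  L1: h(67,93)=(67*31+93)%997=176 h(37,66)=(37*31+66)%997=216 -> [176, 216]
  L2: h(176,216)=(176*31+216)%997=687 -> [687]
  root=687
After append 93 (leaves=[67, 93, 37, 66, 93]):
  L0: [67, 93, 37, 66, 93]
  L1: h(67,93)=(67*31+93)%997=176 h(37,66)=(37*31+66)%997=216 h(93,93)=(93*31+93)%997=982 -> [176, 216, 982]
  L2: h(176,216)=(176*31+216)%997=687 h(982,982)=(982*31+982)%997=517 -> [687, 517]
  L3: h(687,517)=(687*31+517)%997=877 -> [877]
  root=877
After append 3 (leaves=[67, 93, 37, 66, 93, 3]):
  L0: [67, 93, 37, 66, 93, 3]
  L1: h(67,93)=(67*31+93)%997=176 h(37,66)=(37*31+66)%997=216 h(93,3)=(93*31+3)%997=892 -> [176, 216, 892]
  L2: h(176,216)=(176*31+216)%997=687 h(892,892)=(892*31+892)%997=628 -> [687, 628]
  L3: h(687,628)=(687*31+628)%997=988 -> [988]
  root=988
After append 33 (leaves=[67, 93, 37, 66, 93, 3, 33]):
  L0: [67, 93, 37, 66, 93, 3, 33]
  L1: h(67,93)=(67*31+93)%997=176 h(37,66)=(37*31+66)%997=216 h(93,3)=(93*31+3)%997=892 h(33,33)=(33*31+33)%997=59 -> [176, 216, 892, 59]
  L2: h(176,216)=(176*31+216)%997=687 h(892,59)=(892*31+59)%997=792 -> [687, 792]
  L3: h(687,792)=(687*31+792)%997=155 -> [155]
  root=155

Answer: 67 176 658 687 877 988 155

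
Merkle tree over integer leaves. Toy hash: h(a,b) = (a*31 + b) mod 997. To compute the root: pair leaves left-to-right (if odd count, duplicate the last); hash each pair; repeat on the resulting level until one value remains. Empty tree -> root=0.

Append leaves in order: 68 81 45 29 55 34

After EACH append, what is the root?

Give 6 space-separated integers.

Answer: 68 195 506 490 723 51

Derivation:
After append 68 (leaves=[68]):
  L0: [68]
  root=68
After append 81 (leaves=[68, 81]):
  L0: [68, 81]
  L1: h(68,81)=(68*31+81)%997=195 -> [195]
  root=195
After append 45 (leaves=[68, 81, 45]):
  L0: [68, 81, 45]
  L1: h(68,81)=(68*31+81)%997=195 h(45,45)=(45*31+45)%997=443 -> [195, 443]
  L2: h(195,443)=(195*31+443)%997=506 -> [506]
  root=506
After append 29 (leaves=[68, 81, 45, 29]):
  L0: [68, 81, 45, 29]
  L1: h(68,81)=(68*31+81)%997=195 h(45,29)=(45*31+29)%997=427 -> [195, 427]
  L2: h(195,427)=(195*31+427)%997=490 -> [490]
  root=490
After append 55 (leaves=[68, 81, 45, 29, 55]):
  L0: [68, 81, 45, 29, 55]
  L1: h(68,81)=(68*31+81)%997=195 h(45,29)=(45*31+29)%997=427 h(55,55)=(55*31+55)%997=763 -> [195, 427, 763]
  L2: h(195,427)=(195*31+427)%997=490 h(763,763)=(763*31+763)%997=488 -> [490, 488]
  L3: h(490,488)=(490*31+488)%997=723 -> [723]
  root=723
After append 34 (leaves=[68, 81, 45, 29, 55, 34]):
  L0: [68, 81, 45, 29, 55, 34]
  L1: h(68,81)=(68*31+81)%997=195 h(45,29)=(45*31+29)%997=427 h(55,34)=(55*31+34)%997=742 -> [195, 427, 742]
  L2: h(195,427)=(195*31+427)%997=490 h(742,742)=(742*31+742)%997=813 -> [490, 813]
  L3: h(490,813)=(490*31+813)%997=51 -> [51]
  root=51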